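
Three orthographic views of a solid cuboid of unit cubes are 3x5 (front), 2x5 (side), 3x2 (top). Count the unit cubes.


Orthographic views of a solid rectangular block:
Front view 3 x 5 -> length = 3, height = 5
Side view 2 x 5 -> width = 2, height = 5 (consistent)
Top view 3 x 2 -> confirms length = 3, width = 2
The block is 3 x 2 x 5.
Total unit cubes = 3 * 2 * 5 = 30
30 unit cubes


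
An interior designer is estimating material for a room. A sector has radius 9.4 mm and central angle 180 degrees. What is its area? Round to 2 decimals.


Shape: circular sector
Radius r = 9.4 mm, Angle = 180 degrees
Formula: A = (angle/360) * pi * r^2
r^2 = 88.36
Fraction of circle = 180/360
A = (180/360) * pi * 88.36
A = 44.18 * pi
A = 138.8
138.8 mm^2


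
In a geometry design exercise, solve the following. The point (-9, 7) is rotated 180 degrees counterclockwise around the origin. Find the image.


Transformation: rotation about the origin
Original point: (-9, 7)
Rule for 180 deg: (x, y) -> (-x, -y)
Apply: (-9, 7) -> (9, -7)
(9, -7)


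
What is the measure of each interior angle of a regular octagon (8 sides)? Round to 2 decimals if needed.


Shape: regular octagon (8 sides)
Formula: interior angle = (n - 2) * 180 / n
(n - 2) = 6
(n - 2) * 180 = 1080
angle = 1080 / 8
angle = 135
135 degrees


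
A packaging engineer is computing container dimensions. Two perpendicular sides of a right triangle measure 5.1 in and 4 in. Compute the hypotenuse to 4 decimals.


Shape: right triangle
Legs a = 5.1 in, b = 4 in
Formula: c = sqrt(a^2 + b^2)
a^2 = 26.01, b^2 = 16
a^2 + b^2 = 42.01
c = sqrt(42.01)
c = 6.4815
6.4815 in


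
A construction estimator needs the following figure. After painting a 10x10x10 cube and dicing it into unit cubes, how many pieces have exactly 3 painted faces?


Large cube: 10 x 10 x 10, cut into unit cubes.
Cubes with 3 painted faces are at the corners. A cube always has 8 corners.
Count = 8
8 unit cubes


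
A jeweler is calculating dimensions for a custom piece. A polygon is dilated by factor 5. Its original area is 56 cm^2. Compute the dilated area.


Linear scale factor k = 5
Original area = 56 cm^2
Rule: under a linear scaling by k, areas scale by k^2.
k^2 = 5^2 = 25
New area = 56 * 25
New area = 1400
1400 cm^2


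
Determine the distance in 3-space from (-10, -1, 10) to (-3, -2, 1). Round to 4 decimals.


3D distance between two points
P1 = (-10, -1, 10), P2 = (-3, -2, 1)
Formula: d = sqrt((x2-x1)^2 + (y2-y1)^2 + (z2-z1)^2)
dx = -3 - -10 = 7
dy = -2 - -1 = -1
dz = 1 - 10 = -9
dx^2 + dy^2 + dz^2 = 49 + 1 + 81 = 131
d = sqrt(131)
d = 11.4455
11.4455 units


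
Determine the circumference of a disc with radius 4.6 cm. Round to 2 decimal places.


Shape: circle
Radius r = 4.6 cm
Formula: C = 2 * pi * r
C = 2 * pi * 4.6
C = 9.2 * pi
C = 28.9
28.9 cm


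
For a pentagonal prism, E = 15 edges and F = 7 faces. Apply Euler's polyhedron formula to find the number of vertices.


Polyhedron: pentagonal prism
Euler's formula for convex polyhedra: V - E + F = 2
Given: E = 15 edges and F = 7 faces
Solve for V:
V = 2 + E - F = 2 + 15 - 7 = 10
10 vertices


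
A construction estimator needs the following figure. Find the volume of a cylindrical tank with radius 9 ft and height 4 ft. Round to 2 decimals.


Shape: cylinder
Radius r = 9 ft, Height h = 4 ft
Formula: V = pi * r^2 * h
r^2 = 81
V = pi * 81 * 4
V = 324 * pi
V = 1017.88
1017.88 ft^3


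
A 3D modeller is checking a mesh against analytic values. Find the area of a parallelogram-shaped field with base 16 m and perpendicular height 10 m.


Shape: parallelogram
Base b = 16 m, Height h = 10 m
Formula: A = b * h
A = 16 * 10
A = 160
160 m^2


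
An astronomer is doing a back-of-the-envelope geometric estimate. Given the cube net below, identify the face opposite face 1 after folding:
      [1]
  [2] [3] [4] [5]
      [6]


Net: cross layout. Take square 3 as the base (bottom).
Fold the four squares in the horizontal row up around 3: 2 -> left, 4 -> right, 5 wraps to the top.
Fold 1 and 6 up from 3: 1 -> back, 6 -> front.
Opposite pairs are therefore: (1, 6), (2, 4), (3, 5).
Face 1 is opposite face 6.
face 6


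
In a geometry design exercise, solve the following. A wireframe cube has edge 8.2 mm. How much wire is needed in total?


Shape: cube
Side s = 8.2 mm
A cube has 12 edges, all equal.
Formula: total edge length = 12 * s
Total = 12 * 8.2
Total = 98.4
98.4 mm


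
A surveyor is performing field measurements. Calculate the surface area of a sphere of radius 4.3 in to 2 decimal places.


Shape: sphere
Radius r = 4.3 in
Formula: SA = 4 * pi * r^2
r^2 = 18.49
SA = 4 * pi * 18.49
SA = 73.96 * pi
SA = 232.35
232.35 in^2


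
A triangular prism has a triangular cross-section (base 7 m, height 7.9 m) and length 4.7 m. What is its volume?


Shape: triangular prism
Triangle base = 7 m, triangle height = 7.9 m, prism length L = 4.7 m
Formula: V = (1/2 * b * h_tri) * L
Cross-section area = 0.5 * 7 * 7.9 = 27.65
V = 27.65 * 4.7
V = 129.955
129.955 m^3


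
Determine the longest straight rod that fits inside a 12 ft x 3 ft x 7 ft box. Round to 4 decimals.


Shape: rectangular box (space diagonal)
l = 12 ft, w = 3 ft, h = 7 ft
Visualize: the diagonal of the base, then a right triangle with that diagonal and the height.
Formula: d = sqrt(l^2 + w^2 + h^2)
l^2 + w^2 + h^2 = 144 + 9 + 49 = 202
d = sqrt(202)
d = 14.2127
14.2127 ft


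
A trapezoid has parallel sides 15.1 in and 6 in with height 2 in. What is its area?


Shape: trapezoid
Parallel sides a = 15.1 in, b = 6 in; Height h = 2 in
Formula: A = (a + b) * h / 2
a + b = 15.1 + 6 = 21.1
A = 21.1 * 2 / 2
A = 42.2 / 2
A = 21.1
21.1 in^2


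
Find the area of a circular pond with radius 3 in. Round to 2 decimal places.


Shape: circle
Radius r = 3 in
Formula: A = pi * r^2
r^2 = 3^2 = 9
A = pi * 9
A = 28.27
28.27 in^2


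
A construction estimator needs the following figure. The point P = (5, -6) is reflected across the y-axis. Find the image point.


Transformation: reflection
Original point: (5, -6)
Rule for reflection over the y-axis: (x, y) -> (-x, y)
Apply: (5, -6) -> (-5, -6)
(-5, -6)


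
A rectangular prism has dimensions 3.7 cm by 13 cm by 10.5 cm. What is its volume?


Shape: rectangular prism
l = 3.7 cm, w = 13 cm, h = 10.5 cm
Formula: V = l * w * h
V = 3.7 * 13 * 10.5
V = 48.1 * 10.5
V = 505.05
505.05 cm^3


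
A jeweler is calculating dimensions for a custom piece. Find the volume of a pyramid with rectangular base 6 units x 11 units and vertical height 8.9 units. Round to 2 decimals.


Shape: rectangular pyramid
Base: 6 units x 11 units, Height h = 8.9 units
Formula: V = (1/3) * base_area * h
base_area = 6 * 11 = 66
base_area * h = 66 * 8.9 = 587.4
V = 587.4 / 3
V = 195.8
195.8 units^3


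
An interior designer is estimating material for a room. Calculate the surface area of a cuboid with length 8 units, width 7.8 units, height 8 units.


Shape: rectangular prism
l = 8 units, w = 7.8 units, h = 8 units
Formula: SA = 2(lw + lh + wh)
lw = 62.4, lh = 64, wh = 62.4
lw + lh + wh = 188.8
SA = 2 * 188.8
SA = 377.6
377.6 units^2


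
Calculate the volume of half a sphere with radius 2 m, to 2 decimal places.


Shape: hemisphere (half of a sphere)
Radius r = 2 m
Formula: V = (1/2) * (4/3) * pi * r^3 = (2/3) * pi * r^3
r^3 = 8
(2/3) * 8 = 5.333333
V = 5.333333 * pi
V = 16.76
16.76 m^3


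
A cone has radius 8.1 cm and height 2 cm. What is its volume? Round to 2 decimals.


Shape: cone
Radius r = 8.1 cm, Height h = 2 cm
Formula: V = (1/3) * pi * r^2 * h
r^2 = 65.61
pi * r^2 * h = pi * 65.61 * 2 = 131.22 * pi
V = 131.22 * pi / 3
V = 137.41
137.41 cm^3


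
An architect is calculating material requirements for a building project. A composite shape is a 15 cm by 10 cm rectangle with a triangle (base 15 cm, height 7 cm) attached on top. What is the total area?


Composite shape: rectangle + triangle
Rectangle area = 15 * 10 = 150
Triangle area = 0.5 * 15 * 7 = 52.5
Total = 150 + 52.5
Total = 202.5
202.5 cm^2


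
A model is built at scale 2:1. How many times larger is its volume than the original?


Linear scale factor k = 2
Rule: under a linear scaling by k, volumes scale by k^3.
k^3 = 2 * 2 * 2
k^3 = 4 * 2
k^3 = 8
Volume scales by a factor of 8.
8 (dimensionless)


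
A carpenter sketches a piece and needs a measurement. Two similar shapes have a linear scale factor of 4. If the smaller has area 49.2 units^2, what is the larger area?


Linear scale factor k = 4
Original area = 49.2 units^2
Rule: under a linear scaling by k, areas scale by k^2.
k^2 = 4^2 = 16
New area = 49.2 * 16
New area = 787.2
787.2 units^2


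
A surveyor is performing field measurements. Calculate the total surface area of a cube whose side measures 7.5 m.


Shape: cube
Side s = 7.5 m
A cube has 6 square faces.
Formula: SA = 6 * s^2
s^2 = 56.25
SA = 6 * 56.25
SA = 337.5
337.5 m^2


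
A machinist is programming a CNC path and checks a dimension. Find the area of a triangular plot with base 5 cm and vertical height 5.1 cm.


Shape: triangle
Base b = 5 cm, Height h = 5.1 cm
Formula: A = (1/2) * b * h
A = 0.5 * 5 * 5.1
A = 0.5 * 25.5
A = 12.75
12.75 cm^2


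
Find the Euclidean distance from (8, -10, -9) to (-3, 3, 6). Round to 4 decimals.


3D distance between two points
P1 = (8, -10, -9), P2 = (-3, 3, 6)
Formula: d = sqrt((x2-x1)^2 + (y2-y1)^2 + (z2-z1)^2)
dx = -3 - 8 = -11
dy = 3 - -10 = 13
dz = 6 - -9 = 15
dx^2 + dy^2 + dz^2 = 121 + 169 + 225 = 515
d = sqrt(515)
d = 22.6936
22.6936 units


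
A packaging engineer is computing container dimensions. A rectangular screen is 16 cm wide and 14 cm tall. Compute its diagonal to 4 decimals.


Shape: rectangle (diagonal via Pythagoras)
Sides: 16 cm and 14 cm
Formula: d = sqrt(l^2 + w^2)
l^2 = 256, w^2 = 196
l^2 + w^2 = 452
d = sqrt(452)
d = 21.2603
21.2603 cm


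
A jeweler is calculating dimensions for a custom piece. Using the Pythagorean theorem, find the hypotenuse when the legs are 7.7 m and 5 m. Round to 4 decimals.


Shape: right triangle
Legs a = 7.7 m, b = 5 m
Formula: c = sqrt(a^2 + b^2)
a^2 = 59.29, b^2 = 25
a^2 + b^2 = 84.29
c = sqrt(84.29)
c = 9.181
9.181 m


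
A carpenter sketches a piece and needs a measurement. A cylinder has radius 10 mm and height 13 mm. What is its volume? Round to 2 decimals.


Shape: cylinder
Radius r = 10 mm, Height h = 13 mm
Formula: V = pi * r^2 * h
r^2 = 100
V = pi * 100 * 13
V = 1300 * pi
V = 4084.07
4084.07 mm^3


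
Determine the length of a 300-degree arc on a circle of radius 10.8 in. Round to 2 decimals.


Shape: circular arc
Radius r = 10.8 in, Angle = 300 degrees
Formula: L = (angle/360) * 2 * pi * r
2 * pi * r = 21.6 * pi
L = (300/360) * 21.6 * pi
L = 18 * pi
L = 56.55
56.55 in


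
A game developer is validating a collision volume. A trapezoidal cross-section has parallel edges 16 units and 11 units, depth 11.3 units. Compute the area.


Shape: trapezoid
Parallel sides a = 16 units, b = 11 units; Height h = 11.3 units
Formula: A = (a + b) * h / 2
a + b = 16 + 11 = 27
A = 27 * 11.3 / 2
A = 305.1 / 2
A = 152.55
152.55 units^2


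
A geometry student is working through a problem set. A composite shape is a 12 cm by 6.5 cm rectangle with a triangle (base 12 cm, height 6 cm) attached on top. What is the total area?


Composite shape: rectangle + triangle
Rectangle area = 12 * 6.5 = 78
Triangle area = 0.5 * 12 * 6 = 36
Total = 78 + 36
Total = 114
114 cm^2


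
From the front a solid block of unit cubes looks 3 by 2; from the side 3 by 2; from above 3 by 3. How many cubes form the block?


Orthographic views of a solid rectangular block:
Front view 3 x 2 -> length = 3, height = 2
Side view 3 x 2 -> width = 3, height = 2 (consistent)
Top view 3 x 3 -> confirms length = 3, width = 3
The block is 3 x 3 x 2.
Total unit cubes = 3 * 3 * 2 = 18
18 unit cubes


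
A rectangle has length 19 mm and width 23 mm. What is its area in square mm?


Shape: rectangle
Length l = 19 mm, Width w = 23 mm
Formula: A = l * w
A = 19 * 23
A = 437
437 mm^2


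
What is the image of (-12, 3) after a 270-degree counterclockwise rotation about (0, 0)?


Transformation: rotation about the origin
Original point: (-12, 3)
Rule for 270 deg counterclockwise: (x, y) -> (y, -x)
Apply: (-12, 3) -> (3, 12)
(3, 12)


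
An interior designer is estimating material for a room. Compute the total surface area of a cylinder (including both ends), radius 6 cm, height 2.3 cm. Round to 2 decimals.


Shape: closed cylinder
Radius r = 6 cm, Height h = 2.3 cm
Formula: SA = 2*pi*r^2 + 2*pi*r*h = 2*pi*r*(r + h)
r + h = 8.3
2 * r * (r + h) = 2 * 6 * 8.3 = 99.6
SA = 99.6 * pi
SA = 312.9
312.9 cm^2


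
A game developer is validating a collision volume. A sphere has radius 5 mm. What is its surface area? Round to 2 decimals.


Shape: sphere
Radius r = 5 mm
Formula: SA = 4 * pi * r^2
r^2 = 25
SA = 4 * pi * 25
SA = 100 * pi
SA = 314.16
314.16 mm^2


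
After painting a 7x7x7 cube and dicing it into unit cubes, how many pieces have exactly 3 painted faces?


Large cube: 7 x 7 x 7, cut into unit cubes.
Cubes with 3 painted faces are at the corners. A cube always has 8 corners.
Count = 8
8 unit cubes


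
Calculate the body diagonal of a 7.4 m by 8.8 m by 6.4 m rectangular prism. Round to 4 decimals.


Shape: rectangular box (space diagonal)
l = 7.4 m, w = 8.8 m, h = 6.4 m
Visualize: the diagonal of the base, then a right triangle with that diagonal and the height.
Formula: d = sqrt(l^2 + w^2 + h^2)
l^2 + w^2 + h^2 = 54.76 + 77.44 + 40.96 = 173.16
d = sqrt(173.16)
d = 13.159
13.159 m


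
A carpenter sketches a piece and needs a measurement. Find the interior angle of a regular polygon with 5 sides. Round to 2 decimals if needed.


Shape: regular pentagon (5 sides)
Formula: interior angle = (n - 2) * 180 / n
(n - 2) = 3
(n - 2) * 180 = 540
angle = 540 / 5
angle = 108
108 degrees


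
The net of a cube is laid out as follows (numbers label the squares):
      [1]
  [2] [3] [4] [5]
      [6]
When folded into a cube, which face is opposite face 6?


Net: cross layout. Take square 3 as the base (bottom).
Fold the four squares in the horizontal row up around 3: 2 -> left, 4 -> right, 5 wraps to the top.
Fold 1 and 6 up from 3: 1 -> back, 6 -> front.
Opposite pairs are therefore: (1, 6), (2, 4), (3, 5).
Face 6 is opposite face 1.
face 1


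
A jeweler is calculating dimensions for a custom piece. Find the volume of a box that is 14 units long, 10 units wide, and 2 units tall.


Shape: rectangular prism
l = 14 units, w = 10 units, h = 2 units
Formula: V = l * w * h
V = 14 * 10 * 2
V = 140 * 2
V = 280
280 units^3


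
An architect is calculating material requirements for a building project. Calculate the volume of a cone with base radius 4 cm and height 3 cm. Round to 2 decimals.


Shape: cone
Radius r = 4 cm, Height h = 3 cm
Formula: V = (1/3) * pi * r^2 * h
r^2 = 16
pi * r^2 * h = pi * 16 * 3 = 48 * pi
V = 48 * pi / 3
V = 50.27
50.27 cm^3


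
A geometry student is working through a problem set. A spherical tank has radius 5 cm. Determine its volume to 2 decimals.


Shape: sphere
Radius r = 5 cm
Formula: V = (4/3) * pi * r^3
r^3 = 125
(4/3) * 125 = 166.666667
V = 166.666667 * pi
V = 523.6
523.6 cm^3


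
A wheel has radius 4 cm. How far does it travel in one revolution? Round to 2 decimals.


Shape: circle
Radius r = 4 cm
Formula: C = 2 * pi * r
C = 2 * pi * 4
C = 8 * pi
C = 25.13
25.13 cm


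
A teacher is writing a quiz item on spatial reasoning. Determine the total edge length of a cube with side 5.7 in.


Shape: cube
Side s = 5.7 in
A cube has 12 edges, all equal.
Formula: total edge length = 12 * s
Total = 12 * 5.7
Total = 68.4
68.4 in


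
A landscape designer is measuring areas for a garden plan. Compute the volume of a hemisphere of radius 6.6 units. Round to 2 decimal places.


Shape: hemisphere (half of a sphere)
Radius r = 6.6 units
Formula: V = (1/2) * (4/3) * pi * r^3 = (2/3) * pi * r^3
r^3 = 287.496
(2/3) * 287.496 = 191.664
V = 191.664 * pi
V = 602.13
602.13 units^3


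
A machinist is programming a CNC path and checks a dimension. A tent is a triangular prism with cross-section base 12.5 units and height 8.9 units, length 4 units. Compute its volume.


Shape: triangular prism
Triangle base = 12.5 units, triangle height = 8.9 units, prism length L = 4 units
Formula: V = (1/2 * b * h_tri) * L
Cross-section area = 0.5 * 12.5 * 8.9 = 55.625
V = 55.625 * 4
V = 222.5
222.5 units^3


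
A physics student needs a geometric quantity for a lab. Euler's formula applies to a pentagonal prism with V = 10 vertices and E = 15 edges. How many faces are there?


Polyhedron: pentagonal prism
Euler's formula for convex polyhedra: V - E + F = 2
Given: V = 10 vertices and E = 15 edges
Solve for F:
F = 2 + E - V = 2 + 15 - 10 = 7
7 faces


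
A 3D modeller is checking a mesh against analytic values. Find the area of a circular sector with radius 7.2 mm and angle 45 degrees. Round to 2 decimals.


Shape: circular sector
Radius r = 7.2 mm, Angle = 45 degrees
Formula: A = (angle/360) * pi * r^2
r^2 = 51.84
Fraction of circle = 45/360
A = (45/360) * pi * 51.84
A = 6.48 * pi
A = 20.36
20.36 mm^2


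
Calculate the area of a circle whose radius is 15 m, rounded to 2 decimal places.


Shape: circle
Radius r = 15 m
Formula: A = pi * r^2
r^2 = 15^2 = 225
A = pi * 225
A = 706.86
706.86 m^2


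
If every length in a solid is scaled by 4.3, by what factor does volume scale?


Linear scale factor k = 4.3
Rule: under a linear scaling by k, volumes scale by k^3.
k^3 = 4.3 * 4.3 * 4.3
k^3 = 18.49 * 4.3
k^3 = 79.507
Volume scales by a factor of 79.507.
79.507 (dimensionless)


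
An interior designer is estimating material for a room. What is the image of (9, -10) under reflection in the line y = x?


Transformation: reflection
Original point: (9, -10)
Rule for reflection over y = x: (x, y) -> (y, x)
Apply: (9, -10) -> (-10, 9)
(-10, 9)


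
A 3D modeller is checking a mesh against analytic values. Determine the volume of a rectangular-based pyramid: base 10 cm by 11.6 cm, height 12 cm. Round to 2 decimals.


Shape: rectangular pyramid
Base: 10 cm x 11.6 cm, Height h = 12 cm
Formula: V = (1/3) * base_area * h
base_area = 10 * 11.6 = 116
base_area * h = 116 * 12 = 1392
V = 1392 / 3
V = 464
464 cm^3


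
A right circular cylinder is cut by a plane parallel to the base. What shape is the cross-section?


Solid: right circular cylinder
Cutting plane: parallel to the base
Visualize the intersection of the plane with the solid's surface.
The boundary of the cut region is a circle.
circle


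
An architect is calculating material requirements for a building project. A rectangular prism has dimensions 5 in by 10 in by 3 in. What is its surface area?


Shape: rectangular prism
l = 5 in, w = 10 in, h = 3 in
Formula: SA = 2(lw + lh + wh)
lw = 50, lh = 15, wh = 30
lw + lh + wh = 95
SA = 2 * 95
SA = 190
190 in^2


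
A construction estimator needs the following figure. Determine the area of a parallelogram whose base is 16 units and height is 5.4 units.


Shape: parallelogram
Base b = 16 units, Height h = 5.4 units
Formula: A = b * h
A = 16 * 5.4
A = 86.4
86.4 units^2


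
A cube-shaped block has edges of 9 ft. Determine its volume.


Shape: cube
Side s = 9 ft
Formula: V = s^3
V = 9 * 9 * 9
V = 81 * 9
V = 729
729 ft^3


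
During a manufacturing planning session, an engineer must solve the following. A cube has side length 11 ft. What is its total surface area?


Shape: cube
Side s = 11 ft
A cube has 6 square faces.
Formula: SA = 6 * s^2
s^2 = 121
SA = 6 * 121
SA = 726
726 ft^2


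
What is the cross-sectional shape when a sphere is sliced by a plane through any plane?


Solid: sphere
Cutting plane: through any plane
Visualize the intersection of the plane with the solid's surface.
The boundary of the cut region is a circle.
circle


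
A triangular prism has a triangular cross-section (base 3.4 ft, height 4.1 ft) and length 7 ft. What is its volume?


Shape: triangular prism
Triangle base = 3.4 ft, triangle height = 4.1 ft, prism length L = 7 ft
Formula: V = (1/2 * b * h_tri) * L
Cross-section area = 0.5 * 3.4 * 4.1 = 6.97
V = 6.97 * 7
V = 48.79
48.79 ft^3


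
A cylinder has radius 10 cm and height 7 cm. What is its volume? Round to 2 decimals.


Shape: cylinder
Radius r = 10 cm, Height h = 7 cm
Formula: V = pi * r^2 * h
r^2 = 100
V = pi * 100 * 7
V = 700 * pi
V = 2199.11
2199.11 cm^3


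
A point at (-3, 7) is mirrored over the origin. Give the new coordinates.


Transformation: reflection
Original point: (-3, 7)
Rule for reflection through the origin: (x, y) -> (-x, -y)
Apply: (-3, 7) -> (3, -7)
(3, -7)


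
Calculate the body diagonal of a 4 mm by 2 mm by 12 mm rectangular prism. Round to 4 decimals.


Shape: rectangular box (space diagonal)
l = 4 mm, w = 2 mm, h = 12 mm
Visualize: the diagonal of the base, then a right triangle with that diagonal and the height.
Formula: d = sqrt(l^2 + w^2 + h^2)
l^2 + w^2 + h^2 = 16 + 4 + 144 = 164
d = sqrt(164)
d = 12.8062
12.8062 mm


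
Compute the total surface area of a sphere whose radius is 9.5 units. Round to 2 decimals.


Shape: sphere
Radius r = 9.5 units
Formula: SA = 4 * pi * r^2
r^2 = 90.25
SA = 4 * pi * 90.25
SA = 361 * pi
SA = 1134.11
1134.11 units^2


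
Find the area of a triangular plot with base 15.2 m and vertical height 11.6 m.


Shape: triangle
Base b = 15.2 m, Height h = 11.6 m
Formula: A = (1/2) * b * h
A = 0.5 * 15.2 * 11.6
A = 0.5 * 176.32
A = 88.16
88.16 m^2


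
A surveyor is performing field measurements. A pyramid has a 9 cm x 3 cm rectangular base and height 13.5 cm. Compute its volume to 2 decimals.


Shape: rectangular pyramid
Base: 9 cm x 3 cm, Height h = 13.5 cm
Formula: V = (1/3) * base_area * h
base_area = 9 * 3 = 27
base_area * h = 27 * 13.5 = 364.5
V = 364.5 / 3
V = 121.5
121.5 cm^3


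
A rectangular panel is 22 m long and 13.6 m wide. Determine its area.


Shape: rectangle
Length l = 22 m, Width w = 13.6 m
Formula: A = l * w
A = 22 * 13.6
A = 299.2
299.2 m^2


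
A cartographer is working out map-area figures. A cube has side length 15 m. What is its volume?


Shape: cube
Side s = 15 m
Formula: V = s^3
V = 15 * 15 * 15
V = 225 * 15
V = 3375
3375 m^3


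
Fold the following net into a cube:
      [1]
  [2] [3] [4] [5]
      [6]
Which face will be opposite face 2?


Net: cross layout. Take square 3 as the base (bottom).
Fold the four squares in the horizontal row up around 3: 2 -> left, 4 -> right, 5 wraps to the top.
Fold 1 and 6 up from 3: 1 -> back, 6 -> front.
Opposite pairs are therefore: (1, 6), (2, 4), (3, 5).
Face 2 is opposite face 4.
face 4


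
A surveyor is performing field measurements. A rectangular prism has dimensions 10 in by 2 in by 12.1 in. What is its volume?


Shape: rectangular prism
l = 10 in, w = 2 in, h = 12.1 in
Formula: V = l * w * h
V = 10 * 2 * 12.1
V = 20 * 12.1
V = 242
242 in^3


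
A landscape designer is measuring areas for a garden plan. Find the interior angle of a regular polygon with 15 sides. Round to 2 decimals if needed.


Shape: regular pentadecagon (15 sides)
Formula: interior angle = (n - 2) * 180 / n
(n - 2) = 13
(n - 2) * 180 = 2340
angle = 2340 / 15
angle = 156
156 degrees


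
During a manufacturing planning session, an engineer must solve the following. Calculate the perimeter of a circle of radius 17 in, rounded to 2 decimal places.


Shape: circle
Radius r = 17 in
Formula: C = 2 * pi * r
C = 2 * pi * 17
C = 34 * pi
C = 106.81
106.81 in


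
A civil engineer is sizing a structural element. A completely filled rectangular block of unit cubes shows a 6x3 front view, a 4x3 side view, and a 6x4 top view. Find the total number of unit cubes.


Orthographic views of a solid rectangular block:
Front view 6 x 3 -> length = 6, height = 3
Side view 4 x 3 -> width = 4, height = 3 (consistent)
Top view 6 x 4 -> confirms length = 6, width = 4
The block is 6 x 4 x 3.
Total unit cubes = 6 * 4 * 3 = 72
72 unit cubes


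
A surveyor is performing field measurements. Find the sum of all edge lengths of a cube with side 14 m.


Shape: cube
Side s = 14 m
A cube has 12 edges, all equal.
Formula: total edge length = 12 * s
Total = 12 * 14
Total = 168
168 m


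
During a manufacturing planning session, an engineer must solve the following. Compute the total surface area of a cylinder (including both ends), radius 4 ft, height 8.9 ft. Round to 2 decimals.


Shape: closed cylinder
Radius r = 4 ft, Height h = 8.9 ft
Formula: SA = 2*pi*r^2 + 2*pi*r*h = 2*pi*r*(r + h)
r + h = 12.9
2 * r * (r + h) = 2 * 4 * 12.9 = 103.2
SA = 103.2 * pi
SA = 324.21
324.21 ft^2


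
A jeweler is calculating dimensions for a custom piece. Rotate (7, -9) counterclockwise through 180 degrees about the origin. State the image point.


Transformation: rotation about the origin
Original point: (7, -9)
Rule for 180 deg: (x, y) -> (-x, -y)
Apply: (7, -9) -> (-7, 9)
(-7, 9)


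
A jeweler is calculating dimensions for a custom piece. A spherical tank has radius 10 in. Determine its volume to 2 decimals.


Shape: sphere
Radius r = 10 in
Formula: V = (4/3) * pi * r^3
r^3 = 1000
(4/3) * 1000 = 1333.333333
V = 1333.333333 * pi
V = 4188.79
4188.79 in^3


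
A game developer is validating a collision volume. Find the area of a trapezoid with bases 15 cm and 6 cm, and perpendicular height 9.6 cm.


Shape: trapezoid
Parallel sides a = 15 cm, b = 6 cm; Height h = 9.6 cm
Formula: A = (a + b) * h / 2
a + b = 15 + 6 = 21
A = 21 * 9.6 / 2
A = 201.6 / 2
A = 100.8
100.8 cm^2


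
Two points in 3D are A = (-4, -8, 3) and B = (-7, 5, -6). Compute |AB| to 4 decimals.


3D distance between two points
P1 = (-4, -8, 3), P2 = (-7, 5, -6)
Formula: d = sqrt((x2-x1)^2 + (y2-y1)^2 + (z2-z1)^2)
dx = -7 - -4 = -3
dy = 5 - -8 = 13
dz = -6 - 3 = -9
dx^2 + dy^2 + dz^2 = 9 + 169 + 81 = 259
d = sqrt(259)
d = 16.0935
16.0935 units


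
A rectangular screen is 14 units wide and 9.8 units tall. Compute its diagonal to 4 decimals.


Shape: rectangle (diagonal via Pythagoras)
Sides: 14 units and 9.8 units
Formula: d = sqrt(l^2 + w^2)
l^2 = 196, w^2 = 96.04
l^2 + w^2 = 292.04
d = sqrt(292.04)
d = 17.0892
17.0892 units


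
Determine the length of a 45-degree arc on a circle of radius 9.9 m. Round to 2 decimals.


Shape: circular arc
Radius r = 9.9 m, Angle = 45 degrees
Formula: L = (angle/360) * 2 * pi * r
2 * pi * r = 19.8 * pi
L = (45/360) * 19.8 * pi
L = 2.475 * pi
L = 7.78
7.78 m


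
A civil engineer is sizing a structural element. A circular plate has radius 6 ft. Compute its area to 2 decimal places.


Shape: circle
Radius r = 6 ft
Formula: A = pi * r^2
r^2 = 6^2 = 36
A = pi * 36
A = 113.1
113.1 ft^2


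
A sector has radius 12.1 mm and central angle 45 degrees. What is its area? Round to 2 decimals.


Shape: circular sector
Radius r = 12.1 mm, Angle = 45 degrees
Formula: A = (angle/360) * pi * r^2
r^2 = 146.41
Fraction of circle = 45/360
A = (45/360) * pi * 146.41
A = 18.30125 * pi
A = 57.5
57.5 mm^2


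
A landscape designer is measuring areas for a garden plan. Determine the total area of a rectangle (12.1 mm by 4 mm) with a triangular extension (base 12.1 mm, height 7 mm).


Composite shape: rectangle + triangle
Rectangle area = 12.1 * 4 = 48.4
Triangle area = 0.5 * 12.1 * 7 = 42.35
Total = 48.4 + 42.35
Total = 90.75
90.75 mm^2


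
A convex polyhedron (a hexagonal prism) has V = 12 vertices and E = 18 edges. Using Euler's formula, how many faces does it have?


Polyhedron: hexagonal prism
Euler's formula for convex polyhedra: V - E + F = 2
Given: V = 12 vertices and E = 18 edges
Solve for F:
F = 2 + E - V = 2 + 18 - 12 = 8
8 faces


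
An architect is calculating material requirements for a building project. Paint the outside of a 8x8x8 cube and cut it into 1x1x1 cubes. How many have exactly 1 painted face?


Large cube: 8 x 8 x 8, cut into unit cubes.
n = 8, so n - 2 = 6
Cubes with 1 painted face lie in the interior of each face.
A cube has 6 faces; each contributes (n - 2)^2 = 36 such cubes.
Count = 6 * 36 = 216
216 unit cubes


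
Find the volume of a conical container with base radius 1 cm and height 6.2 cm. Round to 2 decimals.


Shape: cone
Radius r = 1 cm, Height h = 6.2 cm
Formula: V = (1/3) * pi * r^2 * h
r^2 = 1
pi * r^2 * h = pi * 1 * 6.2 = 6.2 * pi
V = 6.2 * pi / 3
V = 6.49
6.49 cm^3


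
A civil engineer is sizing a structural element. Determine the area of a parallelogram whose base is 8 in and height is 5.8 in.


Shape: parallelogram
Base b = 8 in, Height h = 5.8 in
Formula: A = b * h
A = 8 * 5.8
A = 46.4
46.4 in^2


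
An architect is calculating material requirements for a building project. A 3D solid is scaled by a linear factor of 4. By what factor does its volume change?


Linear scale factor k = 4
Rule: under a linear scaling by k, volumes scale by k^3.
k^3 = 4 * 4 * 4
k^3 = 16 * 4
k^3 = 64
Volume scales by a factor of 64.
64 (dimensionless)


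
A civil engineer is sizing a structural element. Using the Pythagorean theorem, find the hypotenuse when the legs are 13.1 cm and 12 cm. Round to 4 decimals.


Shape: right triangle
Legs a = 13.1 cm, b = 12 cm
Formula: c = sqrt(a^2 + b^2)
a^2 = 171.61, b^2 = 144
a^2 + b^2 = 315.61
c = sqrt(315.61)
c = 17.7654
17.7654 cm


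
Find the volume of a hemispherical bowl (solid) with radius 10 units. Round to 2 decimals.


Shape: hemisphere (half of a sphere)
Radius r = 10 units
Formula: V = (1/2) * (4/3) * pi * r^3 = (2/3) * pi * r^3
r^3 = 1000
(2/3) * 1000 = 666.666667
V = 666.666667 * pi
V = 2094.4
2094.4 units^3


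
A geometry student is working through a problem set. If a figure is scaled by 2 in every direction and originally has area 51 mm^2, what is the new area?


Linear scale factor k = 2
Original area = 51 mm^2
Rule: under a linear scaling by k, areas scale by k^2.
k^2 = 2^2 = 4
New area = 51 * 4
New area = 204
204 mm^2


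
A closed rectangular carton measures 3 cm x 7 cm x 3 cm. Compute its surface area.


Shape: rectangular prism
l = 3 cm, w = 7 cm, h = 3 cm
Formula: SA = 2(lw + lh + wh)
lw = 21, lh = 9, wh = 21
lw + lh + wh = 51
SA = 2 * 51
SA = 102
102 cm^2


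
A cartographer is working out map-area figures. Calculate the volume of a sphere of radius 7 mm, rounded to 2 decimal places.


Shape: sphere
Radius r = 7 mm
Formula: V = (4/3) * pi * r^3
r^3 = 343
(4/3) * 343 = 457.333333
V = 457.333333 * pi
V = 1436.76
1436.76 mm^3


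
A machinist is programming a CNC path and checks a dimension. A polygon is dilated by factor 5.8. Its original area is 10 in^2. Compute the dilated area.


Linear scale factor k = 5.8
Original area = 10 in^2
Rule: under a linear scaling by k, areas scale by k^2.
k^2 = 5.8^2 = 33.64
New area = 10 * 33.64
New area = 336.4
336.4 in^2


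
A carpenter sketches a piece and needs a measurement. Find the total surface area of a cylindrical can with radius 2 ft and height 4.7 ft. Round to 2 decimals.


Shape: closed cylinder
Radius r = 2 ft, Height h = 4.7 ft
Formula: SA = 2*pi*r^2 + 2*pi*r*h = 2*pi*r*(r + h)
r + h = 6.7
2 * r * (r + h) = 2 * 2 * 6.7 = 26.8
SA = 26.8 * pi
SA = 84.19
84.19 ft^2


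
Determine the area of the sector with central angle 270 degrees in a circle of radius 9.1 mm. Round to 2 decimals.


Shape: circular sector
Radius r = 9.1 mm, Angle = 270 degrees
Formula: A = (angle/360) * pi * r^2
r^2 = 82.81
Fraction of circle = 270/360
A = (270/360) * pi * 82.81
A = 62.1075 * pi
A = 195.12
195.12 mm^2


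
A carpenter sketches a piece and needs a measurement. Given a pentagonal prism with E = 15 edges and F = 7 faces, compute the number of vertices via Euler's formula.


Polyhedron: pentagonal prism
Euler's formula for convex polyhedra: V - E + F = 2
Given: E = 15 edges and F = 7 faces
Solve for V:
V = 2 + E - F = 2 + 15 - 7 = 10
10 vertices


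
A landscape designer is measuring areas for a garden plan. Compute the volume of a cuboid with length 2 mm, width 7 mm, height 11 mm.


Shape: rectangular prism
l = 2 mm, w = 7 mm, h = 11 mm
Formula: V = l * w * h
V = 2 * 7 * 11
V = 14 * 11
V = 154
154 mm^3


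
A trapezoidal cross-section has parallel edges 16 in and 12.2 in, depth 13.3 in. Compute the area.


Shape: trapezoid
Parallel sides a = 16 in, b = 12.2 in; Height h = 13.3 in
Formula: A = (a + b) * h / 2
a + b = 16 + 12.2 = 28.2
A = 28.2 * 13.3 / 2
A = 375.06 / 2
A = 187.53
187.53 in^2


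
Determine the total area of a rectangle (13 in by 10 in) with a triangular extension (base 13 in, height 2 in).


Composite shape: rectangle + triangle
Rectangle area = 13 * 10 = 130
Triangle area = 0.5 * 13 * 2 = 13
Total = 130 + 13
Total = 143
143 in^2


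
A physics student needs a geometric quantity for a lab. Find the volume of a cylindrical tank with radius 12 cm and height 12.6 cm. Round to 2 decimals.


Shape: cylinder
Radius r = 12 cm, Height h = 12.6 cm
Formula: V = pi * r^2 * h
r^2 = 144
V = pi * 144 * 12.6
V = 1814.4 * pi
V = 5700.11
5700.11 cm^3


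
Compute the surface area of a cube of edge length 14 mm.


Shape: cube
Side s = 14 mm
A cube has 6 square faces.
Formula: SA = 6 * s^2
s^2 = 196
SA = 6 * 196
SA = 1176
1176 mm^2


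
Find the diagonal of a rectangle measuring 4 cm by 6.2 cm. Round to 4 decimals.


Shape: rectangle (diagonal via Pythagoras)
Sides: 4 cm and 6.2 cm
Formula: d = sqrt(l^2 + w^2)
l^2 = 16, w^2 = 38.44
l^2 + w^2 = 54.44
d = sqrt(54.44)
d = 7.3783
7.3783 cm


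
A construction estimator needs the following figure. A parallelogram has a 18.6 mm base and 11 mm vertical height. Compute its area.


Shape: parallelogram
Base b = 18.6 mm, Height h = 11 mm
Formula: A = b * h
A = 18.6 * 11
A = 204.6
204.6 mm^2


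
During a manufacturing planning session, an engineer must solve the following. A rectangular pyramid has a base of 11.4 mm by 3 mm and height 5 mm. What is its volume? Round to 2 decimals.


Shape: rectangular pyramid
Base: 11.4 mm x 3 mm, Height h = 5 mm
Formula: V = (1/3) * base_area * h
base_area = 11.4 * 3 = 34.2
base_area * h = 34.2 * 5 = 171
V = 171 / 3
V = 57
57 mm^3


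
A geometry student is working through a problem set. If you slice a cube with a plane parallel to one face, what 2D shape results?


Solid: cube
Cutting plane: parallel to one face
Visualize the intersection of the plane with the solid's surface.
The boundary of the cut region is a square.
square


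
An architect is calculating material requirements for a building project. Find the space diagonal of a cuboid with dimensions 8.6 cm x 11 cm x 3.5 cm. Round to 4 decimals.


Shape: rectangular box (space diagonal)
l = 8.6 cm, w = 11 cm, h = 3.5 cm
Visualize: the diagonal of the base, then a right triangle with that diagonal and the height.
Formula: d = sqrt(l^2 + w^2 + h^2)
l^2 + w^2 + h^2 = 73.96 + 121 + 12.25 = 207.21
d = sqrt(207.21)
d = 14.3948
14.3948 cm


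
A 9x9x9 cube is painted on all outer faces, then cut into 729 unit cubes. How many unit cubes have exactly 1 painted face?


Large cube: 9 x 9 x 9, cut into unit cubes.
n = 9, so n - 2 = 7
Cubes with 1 painted face lie in the interior of each face.
A cube has 6 faces; each contributes (n - 2)^2 = 49 such cubes.
Count = 6 * 49 = 294
294 unit cubes


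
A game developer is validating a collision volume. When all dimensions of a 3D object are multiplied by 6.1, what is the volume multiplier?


Linear scale factor k = 6.1
Rule: under a linear scaling by k, volumes scale by k^3.
k^3 = 6.1 * 6.1 * 6.1
k^3 = 37.21 * 6.1
k^3 = 226.981
Volume scales by a factor of 226.981.
226.981 (dimensionless)


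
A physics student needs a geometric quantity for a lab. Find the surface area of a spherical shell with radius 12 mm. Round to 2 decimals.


Shape: sphere
Radius r = 12 mm
Formula: SA = 4 * pi * r^2
r^2 = 144
SA = 4 * pi * 144
SA = 576 * pi
SA = 1809.56
1809.56 mm^2


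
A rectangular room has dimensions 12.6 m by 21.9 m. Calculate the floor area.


Shape: rectangle
Length l = 12.6 m, Width w = 21.9 m
Formula: A = l * w
A = 12.6 * 21.9
A = 275.94
275.94 m^2


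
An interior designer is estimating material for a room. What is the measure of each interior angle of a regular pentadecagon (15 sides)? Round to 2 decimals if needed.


Shape: regular pentadecagon (15 sides)
Formula: interior angle = (n - 2) * 180 / n
(n - 2) = 13
(n - 2) * 180 = 2340
angle = 2340 / 15
angle = 156
156 degrees


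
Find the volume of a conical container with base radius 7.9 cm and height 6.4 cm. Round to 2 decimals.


Shape: cone
Radius r = 7.9 cm, Height h = 6.4 cm
Formula: V = (1/3) * pi * r^2 * h
r^2 = 62.41
pi * r^2 * h = pi * 62.41 * 6.4 = 399.424 * pi
V = 399.424 * pi / 3
V = 418.28
418.28 cm^3


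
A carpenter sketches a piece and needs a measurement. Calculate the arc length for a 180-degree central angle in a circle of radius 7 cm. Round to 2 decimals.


Shape: circular arc
Radius r = 7 cm, Angle = 180 degrees
Formula: L = (angle/360) * 2 * pi * r
2 * pi * r = 14 * pi
L = (180/360) * 14 * pi
L = 7 * pi
L = 21.99
21.99 cm


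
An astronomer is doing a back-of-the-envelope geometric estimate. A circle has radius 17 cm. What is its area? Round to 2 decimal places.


Shape: circle
Radius r = 17 cm
Formula: A = pi * r^2
r^2 = 17^2 = 289
A = pi * 289
A = 907.92
907.92 cm^2


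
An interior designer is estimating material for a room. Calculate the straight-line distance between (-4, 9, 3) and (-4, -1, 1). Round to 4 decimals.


3D distance between two points
P1 = (-4, 9, 3), P2 = (-4, -1, 1)
Formula: d = sqrt((x2-x1)^2 + (y2-y1)^2 + (z2-z1)^2)
dx = -4 - -4 = 0
dy = -1 - 9 = -10
dz = 1 - 3 = -2
dx^2 + dy^2 + dz^2 = 0 + 100 + 4 = 104
d = sqrt(104)
d = 10.198
10.198 units


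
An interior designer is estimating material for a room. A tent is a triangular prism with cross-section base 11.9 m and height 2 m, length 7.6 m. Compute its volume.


Shape: triangular prism
Triangle base = 11.9 m, triangle height = 2 m, prism length L = 7.6 m
Formula: V = (1/2 * b * h_tri) * L
Cross-section area = 0.5 * 11.9 * 2 = 11.9
V = 11.9 * 7.6
V = 90.44
90.44 m^3


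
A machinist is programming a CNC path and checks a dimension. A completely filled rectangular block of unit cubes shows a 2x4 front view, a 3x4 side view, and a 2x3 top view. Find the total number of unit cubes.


Orthographic views of a solid rectangular block:
Front view 2 x 4 -> length = 2, height = 4
Side view 3 x 4 -> width = 3, height = 4 (consistent)
Top view 2 x 3 -> confirms length = 2, width = 3
The block is 2 x 3 x 4.
Total unit cubes = 2 * 3 * 4 = 24
24 unit cubes


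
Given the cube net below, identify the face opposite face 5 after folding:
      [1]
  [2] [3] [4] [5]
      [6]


Net: cross layout. Take square 3 as the base (bottom).
Fold the four squares in the horizontal row up around 3: 2 -> left, 4 -> right, 5 wraps to the top.
Fold 1 and 6 up from 3: 1 -> back, 6 -> front.
Opposite pairs are therefore: (1, 6), (2, 4), (3, 5).
Face 5 is opposite face 3.
face 3


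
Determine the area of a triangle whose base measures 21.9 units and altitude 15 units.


Shape: triangle
Base b = 21.9 units, Height h = 15 units
Formula: A = (1/2) * b * h
A = 0.5 * 21.9 * 15
A = 0.5 * 328.5
A = 164.25
164.25 units^2


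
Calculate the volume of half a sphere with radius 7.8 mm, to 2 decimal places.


Shape: hemisphere (half of a sphere)
Radius r = 7.8 mm
Formula: V = (1/2) * (4/3) * pi * r^3 = (2/3) * pi * r^3
r^3 = 474.552
(2/3) * 474.552 = 316.368
V = 316.368 * pi
V = 993.9
993.9 mm^3


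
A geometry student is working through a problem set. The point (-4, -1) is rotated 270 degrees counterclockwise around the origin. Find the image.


Transformation: rotation about the origin
Original point: (-4, -1)
Rule for 270 deg counterclockwise: (x, y) -> (y, -x)
Apply: (-4, -1) -> (-1, 4)
(-1, 4)
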